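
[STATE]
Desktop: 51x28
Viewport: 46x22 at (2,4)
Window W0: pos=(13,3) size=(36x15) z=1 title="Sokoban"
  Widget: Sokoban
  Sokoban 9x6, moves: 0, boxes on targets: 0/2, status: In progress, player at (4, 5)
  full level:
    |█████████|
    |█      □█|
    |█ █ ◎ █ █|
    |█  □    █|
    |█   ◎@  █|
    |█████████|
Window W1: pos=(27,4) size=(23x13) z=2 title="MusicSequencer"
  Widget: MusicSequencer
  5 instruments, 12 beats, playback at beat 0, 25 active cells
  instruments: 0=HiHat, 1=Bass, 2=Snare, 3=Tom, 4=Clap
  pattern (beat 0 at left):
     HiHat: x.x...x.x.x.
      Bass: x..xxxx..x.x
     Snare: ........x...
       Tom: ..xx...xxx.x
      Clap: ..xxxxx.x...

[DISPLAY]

           ┃ Sokoban     ┏━━━━━━━━━━━━━━━━━━━━
           ┠─────────────┃ MusicSequencer     
           ┃█████████    ┠────────────────────
           ┃█      □█    ┃      ▼12345678901  
           ┃█ █ ◎ █ █    ┃ HiHat█·█···█·█·█·  
           ┃█  □    █    ┃  Bass█··████··█·█  
           ┃█   ◎@  █    ┃ Snare········█···  
           ┃█████████    ┃   Tom··██···███·█  
           ┃Moves: 0  0/2┃  Clap··█████·█···  
           ┃             ┃                    
           ┃             ┃                    
           ┃             ┃                    
           ┃             ┗━━━━━━━━━━━━━━━━━━━━
           ┗━━━━━━━━━━━━━━━━━━━━━━━━━━━━━━━━━━
                                              
                                              
                                              
                                              
                                              
                                              
                                              
                                              


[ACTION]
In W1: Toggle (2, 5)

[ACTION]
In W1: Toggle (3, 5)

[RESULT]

           ┃ Sokoban     ┏━━━━━━━━━━━━━━━━━━━━
           ┠─────────────┃ MusicSequencer     
           ┃█████████    ┠────────────────────
           ┃█      □█    ┃      ▼12345678901  
           ┃█ █ ◎ █ █    ┃ HiHat█·█···█·█·█·  
           ┃█  □    █    ┃  Bass█··████··█·█  
           ┃█   ◎@  █    ┃ Snare·····█··█···  
           ┃█████████    ┃   Tom··██·█·███·█  
           ┃Moves: 0  0/2┃  Clap··█████·█···  
           ┃             ┃                    
           ┃             ┃                    
           ┃             ┃                    
           ┃             ┗━━━━━━━━━━━━━━━━━━━━
           ┗━━━━━━━━━━━━━━━━━━━━━━━━━━━━━━━━━━
                                              
                                              
                                              
                                              
                                              
                                              
                                              
                                              


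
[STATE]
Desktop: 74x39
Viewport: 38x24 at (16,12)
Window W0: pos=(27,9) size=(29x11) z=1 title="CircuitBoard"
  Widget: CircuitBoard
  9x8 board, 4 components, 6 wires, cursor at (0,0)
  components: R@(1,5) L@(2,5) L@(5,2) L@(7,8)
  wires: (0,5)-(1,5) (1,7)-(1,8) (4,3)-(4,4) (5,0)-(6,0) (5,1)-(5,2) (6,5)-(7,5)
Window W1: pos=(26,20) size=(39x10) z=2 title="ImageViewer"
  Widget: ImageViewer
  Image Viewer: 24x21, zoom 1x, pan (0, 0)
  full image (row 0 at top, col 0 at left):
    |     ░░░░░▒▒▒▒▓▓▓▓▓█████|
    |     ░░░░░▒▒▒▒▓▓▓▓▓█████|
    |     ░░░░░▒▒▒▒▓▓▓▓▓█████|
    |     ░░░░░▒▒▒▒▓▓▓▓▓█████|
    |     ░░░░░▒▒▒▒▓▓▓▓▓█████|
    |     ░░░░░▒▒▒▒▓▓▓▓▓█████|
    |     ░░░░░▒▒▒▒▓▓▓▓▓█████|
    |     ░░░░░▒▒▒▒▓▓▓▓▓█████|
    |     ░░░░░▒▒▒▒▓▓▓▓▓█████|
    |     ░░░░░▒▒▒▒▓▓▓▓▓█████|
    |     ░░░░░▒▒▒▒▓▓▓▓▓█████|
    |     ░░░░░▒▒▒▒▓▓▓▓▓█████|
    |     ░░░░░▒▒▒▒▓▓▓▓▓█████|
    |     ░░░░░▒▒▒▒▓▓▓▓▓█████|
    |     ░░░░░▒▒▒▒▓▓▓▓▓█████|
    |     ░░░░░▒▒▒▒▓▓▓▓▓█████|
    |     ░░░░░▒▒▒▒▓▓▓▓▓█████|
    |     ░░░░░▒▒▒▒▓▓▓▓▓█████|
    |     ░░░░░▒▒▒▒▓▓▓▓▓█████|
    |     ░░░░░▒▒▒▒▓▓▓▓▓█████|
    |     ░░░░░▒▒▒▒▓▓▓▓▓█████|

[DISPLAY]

           ┃   0 1 2 3 4 5 6 7 8      
           ┃0  [.]                  · 
           ┃                        │ 
           ┃1                       R 
           ┃                          
           ┃2                       L 
           ┃                          
           ┗━━━━━━━━━━━━━━━━━━━━━━━━━━
          ┏━━━━━━━━━━━━━━━━━━━━━━━━━━━
          ┃ ImageViewer               
          ┠───────────────────────────
          ┃     ░░░░░▒▒▒▒▓▓▓▓▓█████   
          ┃     ░░░░░▒▒▒▒▓▓▓▓▓█████   
          ┃     ░░░░░▒▒▒▒▓▓▓▓▓█████   
          ┃     ░░░░░▒▒▒▒▓▓▓▓▓█████   
          ┃     ░░░░░▒▒▒▒▓▓▓▓▓█████   
          ┃     ░░░░░▒▒▒▒▓▓▓▓▓█████   
          ┗━━━━━━━━━━━━━━━━━━━━━━━━━━━
                                      
                                      
                                      
                                      
                                      
                                      


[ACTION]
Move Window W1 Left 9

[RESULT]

           ┃   0 1 2 3 4 5 6 7 8      
           ┃0  [.]                  · 
           ┃                        │ 
           ┃1                       R 
           ┃                          
           ┃2                       L 
           ┃                          
           ┗━━━━━━━━━━━━━━━━━━━━━━━━━━
 ┏━━━━━━━━━━━━━━━━━━━━━━━━━━━━━━━━━━━━
 ┃ ImageViewer                        
 ┠────────────────────────────────────
 ┃     ░░░░░▒▒▒▒▓▓▓▓▓█████            
 ┃     ░░░░░▒▒▒▒▓▓▓▓▓█████            
 ┃     ░░░░░▒▒▒▒▓▓▓▓▓█████            
 ┃     ░░░░░▒▒▒▒▓▓▓▓▓█████            
 ┃     ░░░░░▒▒▒▒▓▓▓▓▓█████            
 ┃     ░░░░░▒▒▒▒▓▓▓▓▓█████            
 ┗━━━━━━━━━━━━━━━━━━━━━━━━━━━━━━━━━━━━
                                      
                                      
                                      
                                      
                                      
                                      


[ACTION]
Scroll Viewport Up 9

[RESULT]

                                      
                                      
                                      
                                      
                                      
                                      
           ┏━━━━━━━━━━━━━━━━━━━━━━━━━━
           ┃ CircuitBoard             
           ┠──────────────────────────
           ┃   0 1 2 3 4 5 6 7 8      
           ┃0  [.]                  · 
           ┃                        │ 
           ┃1                       R 
           ┃                          
           ┃2                       L 
           ┃                          
           ┗━━━━━━━━━━━━━━━━━━━━━━━━━━
 ┏━━━━━━━━━━━━━━━━━━━━━━━━━━━━━━━━━━━━
 ┃ ImageViewer                        
 ┠────────────────────────────────────
 ┃     ░░░░░▒▒▒▒▓▓▓▓▓█████            
 ┃     ░░░░░▒▒▒▒▓▓▓▓▓█████            
 ┃     ░░░░░▒▒▒▒▓▓▓▓▓█████            
 ┃     ░░░░░▒▒▒▒▓▓▓▓▓█████            


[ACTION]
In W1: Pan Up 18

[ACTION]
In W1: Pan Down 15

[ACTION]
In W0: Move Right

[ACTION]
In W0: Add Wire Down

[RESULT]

                                      
                                      
                                      
                                      
                                      
                                      
           ┏━━━━━━━━━━━━━━━━━━━━━━━━━━
           ┃ CircuitBoard             
           ┠──────────────────────────
           ┃   0 1 2 3 4 5 6 7 8      
           ┃0      [.]              · 
           ┃        │               │ 
           ┃1       ·               R 
           ┃                          
           ┃2                       L 
           ┃                          
           ┗━━━━━━━━━━━━━━━━━━━━━━━━━━
 ┏━━━━━━━━━━━━━━━━━━━━━━━━━━━━━━━━━━━━
 ┃ ImageViewer                        
 ┠────────────────────────────────────
 ┃     ░░░░░▒▒▒▒▓▓▓▓▓█████            
 ┃     ░░░░░▒▒▒▒▓▓▓▓▓█████            
 ┃     ░░░░░▒▒▒▒▓▓▓▓▓█████            
 ┃     ░░░░░▒▒▒▒▓▓▓▓▓█████            


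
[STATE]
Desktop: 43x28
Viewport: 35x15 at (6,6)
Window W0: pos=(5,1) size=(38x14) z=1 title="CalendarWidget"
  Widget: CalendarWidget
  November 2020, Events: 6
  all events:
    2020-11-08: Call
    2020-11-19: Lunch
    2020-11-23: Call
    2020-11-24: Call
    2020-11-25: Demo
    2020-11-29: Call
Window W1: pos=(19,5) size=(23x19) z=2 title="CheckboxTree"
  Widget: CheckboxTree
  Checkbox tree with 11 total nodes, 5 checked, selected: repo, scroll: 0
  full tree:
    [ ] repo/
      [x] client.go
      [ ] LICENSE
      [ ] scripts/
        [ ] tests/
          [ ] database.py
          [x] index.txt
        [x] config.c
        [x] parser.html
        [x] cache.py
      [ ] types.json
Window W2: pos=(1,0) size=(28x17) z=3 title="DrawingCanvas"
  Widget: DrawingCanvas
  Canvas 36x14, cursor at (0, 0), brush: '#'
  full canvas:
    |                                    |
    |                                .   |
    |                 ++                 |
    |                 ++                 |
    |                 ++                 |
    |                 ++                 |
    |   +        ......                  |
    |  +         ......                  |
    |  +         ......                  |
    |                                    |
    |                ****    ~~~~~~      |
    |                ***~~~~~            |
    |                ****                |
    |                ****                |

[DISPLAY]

             ++       ┃Tree        
             ++       ┃────────────
             ++       ┃/           
        ......        ┃ient.go     
        ......        ┃CENSE       
        ......        ┃ripts/      
                      ┃tests/      
            ****    ~~┃] database.p
            ***~~~~~  ┃] index.txt 
            ****      ┃config.c    
━━━━━━━━━━━━━━━━━━━━━━┛parser.html 
             ┃     [x] cache.py    
             ┃   [ ] types.json    
             ┃                     
             ┃                     


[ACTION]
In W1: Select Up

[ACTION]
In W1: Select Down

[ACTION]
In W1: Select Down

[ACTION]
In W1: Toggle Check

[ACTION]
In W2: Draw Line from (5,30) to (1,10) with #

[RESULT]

             +#####   ┃Tree        
             ++    ###┃────────────
             ++       ┃/           
        ......        ┃ient.go     
        ......        ┃CENSE       
        ......        ┃ripts/      
                      ┃tests/      
            ****    ~~┃] database.p
            ***~~~~~  ┃] index.txt 
            ****      ┃config.c    
━━━━━━━━━━━━━━━━━━━━━━┛parser.html 
             ┃     [x] cache.py    
             ┃   [ ] types.json    
             ┃                     
             ┃                     


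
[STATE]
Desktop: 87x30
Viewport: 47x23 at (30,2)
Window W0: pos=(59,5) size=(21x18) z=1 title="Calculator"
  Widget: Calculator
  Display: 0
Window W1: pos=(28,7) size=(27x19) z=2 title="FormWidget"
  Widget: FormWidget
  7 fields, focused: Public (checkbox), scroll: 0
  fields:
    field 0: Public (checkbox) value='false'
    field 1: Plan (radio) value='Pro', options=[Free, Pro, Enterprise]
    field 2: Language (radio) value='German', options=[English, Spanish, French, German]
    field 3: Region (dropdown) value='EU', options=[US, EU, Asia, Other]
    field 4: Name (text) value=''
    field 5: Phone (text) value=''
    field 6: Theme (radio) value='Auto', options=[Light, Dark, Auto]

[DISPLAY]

                                               
                                               
                                               
                             ┏━━━━━━━━━━━━━━━━━
                             ┃ Calculator      
━━━━━━━━━━━━━━━━━━━━━━━━┓    ┠─────────────────
FormWidget              ┃    ┃                 
────────────────────────┨    ┃┌───┬───┬───┬───┐
 Public:     [ ]        ┃    ┃│ 7 │ 8 │ 9 │ ÷ │
 Plan:       ( ) Free  (┃    ┃├───┼───┼───┼───┤
 Language:   ( ) English┃    ┃│ 4 │ 5 │ 6 │ × │
 Region:     [EU      ▼]┃    ┃├───┼───┼───┼───┤
 Name:       [         ]┃    ┃│ 1 │ 2 │ 3 │ - │
 Phone:      [         ]┃    ┃├───┼───┼───┼───┤
 Theme:      ( ) Light  ┃    ┃│ 0 │ . │ = │ + │
                        ┃    ┃├───┼───┼───┼───┤
                        ┃    ┃│ C │ MC│ MR│ M+│
                        ┃    ┃└───┴───┴───┴───┘
                        ┃    ┃                 
                        ┃    ┃                 
                        ┃    ┗━━━━━━━━━━━━━━━━━
                        ┃                      
                        ┃                      


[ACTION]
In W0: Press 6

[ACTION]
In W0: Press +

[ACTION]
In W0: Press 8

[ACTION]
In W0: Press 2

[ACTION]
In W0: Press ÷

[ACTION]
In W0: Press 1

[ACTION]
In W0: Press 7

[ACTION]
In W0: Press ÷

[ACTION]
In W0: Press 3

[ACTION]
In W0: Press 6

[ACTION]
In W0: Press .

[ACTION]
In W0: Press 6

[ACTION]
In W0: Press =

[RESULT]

                                               
                                               
                                               
                             ┏━━━━━━━━━━━━━━━━━
                             ┃ Calculator      
━━━━━━━━━━━━━━━━━━━━━━━━┓    ┠─────────────────
FormWidget              ┃    ┃       0.14143362
────────────────────────┨    ┃┌───┬───┬───┬───┐
 Public:     [ ]        ┃    ┃│ 7 │ 8 │ 9 │ ÷ │
 Plan:       ( ) Free  (┃    ┃├───┼───┼───┼───┤
 Language:   ( ) English┃    ┃│ 4 │ 5 │ 6 │ × │
 Region:     [EU      ▼]┃    ┃├───┼───┼───┼───┤
 Name:       [         ]┃    ┃│ 1 │ 2 │ 3 │ - │
 Phone:      [         ]┃    ┃├───┼───┼───┼───┤
 Theme:      ( ) Light  ┃    ┃│ 0 │ . │ = │ + │
                        ┃    ┃├───┼───┼───┼───┤
                        ┃    ┃│ C │ MC│ MR│ M+│
                        ┃    ┃└───┴───┴───┴───┘
                        ┃    ┃                 
                        ┃    ┃                 
                        ┃    ┗━━━━━━━━━━━━━━━━━
                        ┃                      
                        ┃                      


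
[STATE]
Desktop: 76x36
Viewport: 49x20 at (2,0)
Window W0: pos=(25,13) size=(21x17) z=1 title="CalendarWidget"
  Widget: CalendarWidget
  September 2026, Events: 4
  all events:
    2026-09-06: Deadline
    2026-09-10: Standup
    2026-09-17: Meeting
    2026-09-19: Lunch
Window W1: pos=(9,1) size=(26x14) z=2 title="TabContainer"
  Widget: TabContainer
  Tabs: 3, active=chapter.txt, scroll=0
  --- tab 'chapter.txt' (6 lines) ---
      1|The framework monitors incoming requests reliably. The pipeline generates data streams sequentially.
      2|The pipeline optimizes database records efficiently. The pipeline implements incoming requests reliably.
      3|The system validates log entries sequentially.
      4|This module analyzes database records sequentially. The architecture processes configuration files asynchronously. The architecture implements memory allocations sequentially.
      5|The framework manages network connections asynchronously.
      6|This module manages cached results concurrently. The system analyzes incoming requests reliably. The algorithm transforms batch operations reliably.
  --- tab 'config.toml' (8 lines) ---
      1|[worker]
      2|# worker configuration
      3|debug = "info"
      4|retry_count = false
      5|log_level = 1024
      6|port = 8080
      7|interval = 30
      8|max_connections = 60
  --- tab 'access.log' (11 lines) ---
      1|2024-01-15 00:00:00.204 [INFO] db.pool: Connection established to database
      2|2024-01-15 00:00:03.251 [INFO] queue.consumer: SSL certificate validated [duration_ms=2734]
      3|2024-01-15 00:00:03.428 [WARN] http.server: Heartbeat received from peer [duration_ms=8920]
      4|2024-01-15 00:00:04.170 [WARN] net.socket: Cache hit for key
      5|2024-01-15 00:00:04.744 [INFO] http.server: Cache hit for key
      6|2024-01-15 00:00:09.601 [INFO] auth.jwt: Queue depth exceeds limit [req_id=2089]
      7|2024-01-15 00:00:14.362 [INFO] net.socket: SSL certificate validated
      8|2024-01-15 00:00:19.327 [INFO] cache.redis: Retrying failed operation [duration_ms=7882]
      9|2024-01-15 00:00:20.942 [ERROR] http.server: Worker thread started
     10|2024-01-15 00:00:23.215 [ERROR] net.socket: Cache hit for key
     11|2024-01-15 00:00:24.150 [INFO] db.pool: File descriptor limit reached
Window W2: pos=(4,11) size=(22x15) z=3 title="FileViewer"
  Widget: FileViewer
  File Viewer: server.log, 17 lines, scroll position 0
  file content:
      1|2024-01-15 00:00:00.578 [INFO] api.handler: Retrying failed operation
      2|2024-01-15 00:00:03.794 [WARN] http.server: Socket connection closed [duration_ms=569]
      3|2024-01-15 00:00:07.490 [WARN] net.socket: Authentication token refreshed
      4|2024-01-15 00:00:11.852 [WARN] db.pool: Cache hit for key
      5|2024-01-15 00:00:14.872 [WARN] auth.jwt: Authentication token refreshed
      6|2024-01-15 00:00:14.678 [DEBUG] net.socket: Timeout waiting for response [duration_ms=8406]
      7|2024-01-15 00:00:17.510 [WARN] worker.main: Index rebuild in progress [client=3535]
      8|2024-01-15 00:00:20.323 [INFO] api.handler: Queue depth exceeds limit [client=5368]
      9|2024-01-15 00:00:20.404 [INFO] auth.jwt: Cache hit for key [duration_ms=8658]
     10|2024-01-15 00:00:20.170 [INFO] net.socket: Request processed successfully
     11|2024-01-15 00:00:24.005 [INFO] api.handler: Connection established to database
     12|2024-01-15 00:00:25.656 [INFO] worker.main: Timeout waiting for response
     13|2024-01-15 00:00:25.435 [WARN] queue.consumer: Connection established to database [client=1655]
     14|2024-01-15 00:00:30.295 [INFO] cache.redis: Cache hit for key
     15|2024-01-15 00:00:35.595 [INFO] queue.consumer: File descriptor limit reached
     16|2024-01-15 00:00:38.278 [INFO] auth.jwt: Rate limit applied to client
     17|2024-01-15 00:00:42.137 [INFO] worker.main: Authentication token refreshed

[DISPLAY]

                                                 
       ┏━━━━━━━━━━━━━━━━━━━━━━━━┓                
       ┃ TabContainer           ┃                
       ┠────────────────────────┨                
       ┃[chapter.txt]│ config.to┃                
       ┃────────────────────────┃                
       ┃The framework monitors i┃                
       ┃The pipeline optimizes d┃                
       ┃The system validates log┃                
       ┃This module analyzes dat┃                
       ┃The framework manages ne┃                
  ┏━━━━━━━━━━━━━━━━━━━━┓ges cach┃                
  ┃ FileViewer         ┃        ┃                
  ┠────────────────────┨        ┃━━━━━━━━━━┓     
  ┃2024-01-15 00:00:00▲┃━━━━━━━━┛Widget    ┃     
  ┃2024-01-15 00:00:03█┃───────────────────┨     
  ┃2024-01-15 00:00:07░┃   September 2026  ┃     
  ┃2024-01-15 00:00:11░┃Mo Tu We Th Fr Sa S┃     
  ┃2024-01-15 00:00:14░┃    1  2  3  4  5  ┃     
  ┃2024-01-15 00:00:14░┃ 7  8  9 10* 11 12 ┃     


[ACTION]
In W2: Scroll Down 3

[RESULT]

                                                 
       ┏━━━━━━━━━━━━━━━━━━━━━━━━┓                
       ┃ TabContainer           ┃                
       ┠────────────────────────┨                
       ┃[chapter.txt]│ config.to┃                
       ┃────────────────────────┃                
       ┃The framework monitors i┃                
       ┃The pipeline optimizes d┃                
       ┃The system validates log┃                
       ┃This module analyzes dat┃                
       ┃The framework manages ne┃                
  ┏━━━━━━━━━━━━━━━━━━━━┓ges cach┃                
  ┃ FileViewer         ┃        ┃                
  ┠────────────────────┨        ┃━━━━━━━━━━┓     
  ┃2024-01-15 00:00:11▲┃━━━━━━━━┛Widget    ┃     
  ┃2024-01-15 00:00:14░┃───────────────────┨     
  ┃2024-01-15 00:00:14░┃   September 2026  ┃     
  ┃2024-01-15 00:00:17░┃Mo Tu We Th Fr Sa S┃     
  ┃2024-01-15 00:00:20░┃    1  2  3  4  5  ┃     
  ┃2024-01-15 00:00:20█┃ 7  8  9 10* 11 12 ┃     


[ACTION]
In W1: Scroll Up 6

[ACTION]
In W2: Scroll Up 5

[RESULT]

                                                 
       ┏━━━━━━━━━━━━━━━━━━━━━━━━┓                
       ┃ TabContainer           ┃                
       ┠────────────────────────┨                
       ┃[chapter.txt]│ config.to┃                
       ┃────────────────────────┃                
       ┃The framework monitors i┃                
       ┃The pipeline optimizes d┃                
       ┃The system validates log┃                
       ┃This module analyzes dat┃                
       ┃The framework manages ne┃                
  ┏━━━━━━━━━━━━━━━━━━━━┓ges cach┃                
  ┃ FileViewer         ┃        ┃                
  ┠────────────────────┨        ┃━━━━━━━━━━┓     
  ┃2024-01-15 00:00:00▲┃━━━━━━━━┛Widget    ┃     
  ┃2024-01-15 00:00:03█┃───────────────────┨     
  ┃2024-01-15 00:00:07░┃   September 2026  ┃     
  ┃2024-01-15 00:00:11░┃Mo Tu We Th Fr Sa S┃     
  ┃2024-01-15 00:00:14░┃    1  2  3  4  5  ┃     
  ┃2024-01-15 00:00:14░┃ 7  8  9 10* 11 12 ┃     


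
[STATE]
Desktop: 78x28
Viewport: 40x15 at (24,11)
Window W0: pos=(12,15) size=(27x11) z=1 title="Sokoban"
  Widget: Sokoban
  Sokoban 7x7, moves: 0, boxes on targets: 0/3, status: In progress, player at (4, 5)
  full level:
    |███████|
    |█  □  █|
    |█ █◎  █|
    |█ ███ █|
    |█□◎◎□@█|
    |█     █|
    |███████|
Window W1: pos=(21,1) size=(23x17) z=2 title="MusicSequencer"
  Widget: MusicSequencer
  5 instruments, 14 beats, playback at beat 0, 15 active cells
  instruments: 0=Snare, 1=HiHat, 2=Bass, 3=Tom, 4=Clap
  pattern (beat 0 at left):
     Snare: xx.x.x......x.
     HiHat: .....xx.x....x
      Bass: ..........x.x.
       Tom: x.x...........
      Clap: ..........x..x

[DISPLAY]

                   ┃                    
                   ┃                    
                   ┃                    
                   ┃                    
                   ┃                    
                   ┃                    
━━━━━━━━━━━━━━━━━━━┛                    
              ┃                         
              ┃                         
              ┃                         
              ┃                         
              ┃                         
              ┃                         
              ┃                         
━━━━━━━━━━━━━━┛                         


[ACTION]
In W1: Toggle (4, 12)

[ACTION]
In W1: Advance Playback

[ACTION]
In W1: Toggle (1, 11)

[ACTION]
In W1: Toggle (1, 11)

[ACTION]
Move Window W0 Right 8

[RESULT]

                   ┃                    
                   ┃                    
                   ┃                    
                   ┃                    
                   ┃━━┓                 
                   ┃  ┃                 
━━━━━━━━━━━━━━━━━━━┛──┨                 
████                  ┃                 
□  █                  ┃                 
◎  █                  ┃                 
██ █                  ┃                 
◎□@█                  ┃                 
   █                  ┃                 
████                  ┃                 
━━━━━━━━━━━━━━━━━━━━━━┛                 


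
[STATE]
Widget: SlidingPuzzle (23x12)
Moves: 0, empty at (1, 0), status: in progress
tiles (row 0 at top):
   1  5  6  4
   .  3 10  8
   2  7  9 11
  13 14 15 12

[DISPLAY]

┌────┬────┬────┬────┐  
│  1 │  5 │  6 │  4 │  
├────┼────┼────┼────┤  
│    │  3 │ 10 │  8 │  
├────┼────┼────┼────┤  
│  2 │  7 │  9 │ 11 │  
├────┼────┼────┼────┤  
│ 13 │ 14 │ 15 │ 12 │  
└────┴────┴────┴────┘  
Moves: 0               
                       
                       


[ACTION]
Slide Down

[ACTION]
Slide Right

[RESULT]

┌────┬────┬────┬────┐  
│    │  5 │  6 │  4 │  
├────┼────┼────┼────┤  
│  1 │  3 │ 10 │  8 │  
├────┼────┼────┼────┤  
│  2 │  7 │  9 │ 11 │  
├────┼────┼────┼────┤  
│ 13 │ 14 │ 15 │ 12 │  
└────┴────┴────┴────┘  
Moves: 1               
                       
                       


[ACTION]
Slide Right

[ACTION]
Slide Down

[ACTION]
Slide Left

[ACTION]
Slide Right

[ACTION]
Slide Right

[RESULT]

┌────┬────┬────┬────┐  
│    │  5 │  6 │  4 │  
├────┼────┼────┼────┤  
│  1 │  3 │ 10 │  8 │  
├────┼────┼────┼────┤  
│  2 │  7 │  9 │ 11 │  
├────┼────┼────┼────┤  
│ 13 │ 14 │ 15 │ 12 │  
└────┴────┴────┴────┘  
Moves: 3               
                       
                       


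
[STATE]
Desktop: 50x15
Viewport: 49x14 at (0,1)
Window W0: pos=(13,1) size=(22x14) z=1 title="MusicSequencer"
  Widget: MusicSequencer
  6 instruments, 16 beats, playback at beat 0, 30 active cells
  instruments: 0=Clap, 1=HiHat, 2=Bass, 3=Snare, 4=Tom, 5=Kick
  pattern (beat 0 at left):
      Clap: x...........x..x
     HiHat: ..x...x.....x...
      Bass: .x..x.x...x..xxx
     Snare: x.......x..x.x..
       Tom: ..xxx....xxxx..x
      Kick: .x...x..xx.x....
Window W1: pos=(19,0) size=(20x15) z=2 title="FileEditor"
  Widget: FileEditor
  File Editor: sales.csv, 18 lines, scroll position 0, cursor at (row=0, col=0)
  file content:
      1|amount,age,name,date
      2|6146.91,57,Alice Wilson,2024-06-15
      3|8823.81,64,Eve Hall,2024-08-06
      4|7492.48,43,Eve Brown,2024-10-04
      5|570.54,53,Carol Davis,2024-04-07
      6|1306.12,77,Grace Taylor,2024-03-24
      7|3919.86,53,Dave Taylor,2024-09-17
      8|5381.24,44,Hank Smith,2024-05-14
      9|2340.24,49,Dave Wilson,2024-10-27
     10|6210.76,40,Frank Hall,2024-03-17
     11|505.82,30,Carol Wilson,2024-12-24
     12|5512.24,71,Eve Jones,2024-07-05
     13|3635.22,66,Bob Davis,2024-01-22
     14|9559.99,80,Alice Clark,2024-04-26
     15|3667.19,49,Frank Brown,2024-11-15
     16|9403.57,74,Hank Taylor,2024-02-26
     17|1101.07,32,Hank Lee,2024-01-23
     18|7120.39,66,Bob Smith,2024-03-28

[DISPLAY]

             ┏━━━━━┃ FileEditor       ┃          
             ┃ Musi┠──────────────────┨          
             ┠─────┃█mount,age,name,d▲┃          
             ┃     ┃6146.91,57,Alice █┃          
             ┃  Cla┃8823.81,64,Eve Ha░┃          
             ┃ HiHa┃7492.48,43,Eve Br░┃          
             ┃  Bas┃570.54,53,Carol D░┃          
             ┃ Snar┃1306.12,77,Grace ░┃          
             ┃   To┃3919.86,53,Dave T░┃          
             ┃  Kic┃5381.24,44,Hank S░┃          
             ┃     ┃2340.24,49,Dave W░┃          
             ┃     ┃6210.76,40,Frank ░┃          
             ┃     ┃505.82,30,Carol W▼┃          
             ┗━━━━━┗━━━━━━━━━━━━━━━━━━┛          


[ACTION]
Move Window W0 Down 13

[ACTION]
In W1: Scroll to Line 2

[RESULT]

             ┏━━━━━┃ FileEditor       ┃          
             ┃ Musi┠──────────────────┨          
             ┠─────┃6146.91,57,Alice ▲┃          
             ┃     ┃8823.81,64,Eve Ha░┃          
             ┃  Cla┃7492.48,43,Eve Br█┃          
             ┃ HiHa┃570.54,53,Carol D░┃          
             ┃  Bas┃1306.12,77,Grace ░┃          
             ┃ Snar┃3919.86,53,Dave T░┃          
             ┃   To┃5381.24,44,Hank S░┃          
             ┃  Kic┃2340.24,49,Dave W░┃          
             ┃     ┃6210.76,40,Frank ░┃          
             ┃     ┃505.82,30,Carol W░┃          
             ┃     ┃5512.24,71,Eve Jo▼┃          
             ┗━━━━━┗━━━━━━━━━━━━━━━━━━┛          


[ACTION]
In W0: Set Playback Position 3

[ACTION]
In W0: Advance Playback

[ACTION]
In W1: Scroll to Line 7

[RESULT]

             ┏━━━━━┃ FileEditor       ┃          
             ┃ Musi┠──────────────────┨          
             ┠─────┃3919.86,53,Dave T▲┃          
             ┃     ┃5381.24,44,Hank S░┃          
             ┃  Cla┃2340.24,49,Dave W░┃          
             ┃ HiHa┃6210.76,40,Frank ░┃          
             ┃  Bas┃505.82,30,Carol W░┃          
             ┃ Snar┃5512.24,71,Eve Jo░┃          
             ┃   To┃3635.22,66,Bob Da░┃          
             ┃  Kic┃9559.99,80,Alice ░┃          
             ┃     ┃3667.19,49,Frank █┃          
             ┃     ┃9403.57,74,Hank T░┃          
             ┃     ┃1101.07,32,Hank L▼┃          
             ┗━━━━━┗━━━━━━━━━━━━━━━━━━┛          


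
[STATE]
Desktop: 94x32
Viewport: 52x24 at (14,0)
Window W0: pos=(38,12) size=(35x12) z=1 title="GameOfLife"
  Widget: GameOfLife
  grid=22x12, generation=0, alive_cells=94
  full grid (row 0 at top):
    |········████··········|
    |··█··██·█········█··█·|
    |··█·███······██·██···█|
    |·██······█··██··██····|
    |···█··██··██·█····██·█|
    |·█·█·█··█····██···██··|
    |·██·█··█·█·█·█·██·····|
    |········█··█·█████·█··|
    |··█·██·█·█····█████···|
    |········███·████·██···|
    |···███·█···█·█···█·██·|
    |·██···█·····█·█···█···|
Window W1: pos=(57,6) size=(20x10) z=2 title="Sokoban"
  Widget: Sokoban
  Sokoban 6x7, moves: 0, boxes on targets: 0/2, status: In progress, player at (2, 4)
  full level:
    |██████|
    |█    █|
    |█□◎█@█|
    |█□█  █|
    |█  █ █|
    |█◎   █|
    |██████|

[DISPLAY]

                                                    
                                                    
                                                    
                                                    
                                                    
                                                    
                                           ┏━━━━━━━━
                                           ┃ Sokoban
                                           ┠────────
                                           ┃██████  
                                           ┃█    █  
                                           ┃█□◎█@█  
                        ┏━━━━━━━━━━━━━━━━━━┃█□█  █  
                        ┃ GameOfLife       ┃█  █ █  
                        ┠──────────────────┃█◎   █  
                        ┃Gen: 0            ┗━━━━━━━━
                        ┃··█·███······██·██···█     
                        ┃·██······█··██··██····     
                        ┃···█··██··██·█····██·█     
                        ┃·█·█·█··█····██···██··     
                        ┃·██·█··█·█·█·█·██·····     
                        ┃········█··█·█████·█··     
                        ┃··█·██·█·█····█████···     
                        ┗━━━━━━━━━━━━━━━━━━━━━━━━━━━


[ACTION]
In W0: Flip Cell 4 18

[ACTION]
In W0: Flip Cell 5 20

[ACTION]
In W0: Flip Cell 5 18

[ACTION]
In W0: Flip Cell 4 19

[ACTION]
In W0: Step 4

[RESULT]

                                                    
                                                    
                                                    
                                                    
                                                    
                                                    
                                           ┏━━━━━━━━
                                           ┃ Sokoban
                                           ┠────────
                                           ┃██████  
                                           ┃█    █  
                                           ┃█□◎█@█  
                        ┏━━━━━━━━━━━━━━━━━━┃█□█  █  
                        ┃ GameOfLife       ┃█  █ █  
                        ┠──────────────────┃█◎   █  
                        ┃Gen: 4            ┗━━━━━━━━
                        ┃·█··████·██····█··█···     
                        ┃·█·██·█··████·█████···     
                        ┃······█··········██···     
                        ┃····█·█········█████··     
                        ┃····█··█··█··██·····██     
                        ┃···█·██··██·█·········     
                        ┃···█·······█··········     
                        ┗━━━━━━━━━━━━━━━━━━━━━━━━━━━


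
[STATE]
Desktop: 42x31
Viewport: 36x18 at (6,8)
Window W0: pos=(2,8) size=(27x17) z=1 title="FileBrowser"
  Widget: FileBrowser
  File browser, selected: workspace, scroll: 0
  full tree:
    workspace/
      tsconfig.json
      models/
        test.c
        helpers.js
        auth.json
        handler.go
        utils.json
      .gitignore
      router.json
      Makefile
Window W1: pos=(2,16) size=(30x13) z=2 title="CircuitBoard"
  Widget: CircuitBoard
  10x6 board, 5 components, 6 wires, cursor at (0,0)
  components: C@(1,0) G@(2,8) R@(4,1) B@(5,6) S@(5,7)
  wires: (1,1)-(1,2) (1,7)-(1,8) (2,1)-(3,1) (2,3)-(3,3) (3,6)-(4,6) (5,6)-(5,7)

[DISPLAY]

━━━━━━━━━━━━━━━━━━━━━━┓             
leBrowser             ┃             
──────────────────────┨             
-] workspace/         ┃             
 tsconfig.json        ┃             
 [+] models/          ┃             
 .gitignore           ┃             
 router.json          ┃             
━━━━━━━━━━━━━━━━━━━━━━━━━┓          
rcuitBoard               ┃          
─────────────────────────┨          
0 1 2 3 4 5 6 7 8 9      ┃          
[.]                      ┃          
                         ┃          
 C   · ─ ·               ┃          
                         ┃          
     ·       ·           ┃          
     │       │           ┃          


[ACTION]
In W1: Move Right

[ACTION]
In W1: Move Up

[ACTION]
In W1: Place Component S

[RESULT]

━━━━━━━━━━━━━━━━━━━━━━┓             
leBrowser             ┃             
──────────────────────┨             
-] workspace/         ┃             
 tsconfig.json        ┃             
 [+] models/          ┃             
 .gitignore           ┃             
 router.json          ┃             
━━━━━━━━━━━━━━━━━━━━━━━━━┓          
rcuitBoard               ┃          
─────────────────────────┨          
0 1 2 3 4 5 6 7 8 9      ┃          
    [S]                  ┃          
                         ┃          
 C   · ─ ·               ┃          
                         ┃          
     ·       ·           ┃          
     │       │           ┃          


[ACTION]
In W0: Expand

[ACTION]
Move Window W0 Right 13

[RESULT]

         ┏━━━━━━━━━━━━━━━━━━━━━━━━━┓
         ┃ FileBrowser             ┃
         ┠─────────────────────────┨
         ┃> [-] workspace/         ┃
         ┃    tsconfig.json        ┃
         ┃    [+] models/          ┃
         ┃    .gitignore           ┃
         ┃    router.json          ┃
━━━━━━━━━━━━━━━━━━━━━━━━━┓         ┃
rcuitBoard               ┃         ┃
─────────────────────────┨         ┃
0 1 2 3 4 5 6 7 8 9      ┃         ┃
    [S]                  ┃         ┃
                         ┃         ┃
 C   · ─ ·               ┃         ┃
                         ┃         ┃
     ·       ·           ┃━━━━━━━━━┛
     │       │           ┃          
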